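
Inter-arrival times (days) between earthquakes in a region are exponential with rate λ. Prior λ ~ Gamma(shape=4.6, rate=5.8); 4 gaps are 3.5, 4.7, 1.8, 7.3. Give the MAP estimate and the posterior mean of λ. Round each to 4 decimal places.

MAP estimate = 0.3290, posterior mean = 0.3723

Σ times = 17.3. Posterior: Gamma(shape = 4.6+4 = 8.6, rate = 5.8+17.3 = 23.1).
Mode = (α−1)/β = 7.6/23.1 = 0.3290.
Mean = α/β = 8.6/23.1 = 0.3723.
Mean > mode: the posterior has a right tail.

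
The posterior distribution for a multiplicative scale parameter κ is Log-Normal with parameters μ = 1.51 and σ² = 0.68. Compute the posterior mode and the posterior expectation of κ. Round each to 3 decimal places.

Mode = exp(μ − σ²) = exp(0.83) = 2.293.
Mean = exp(μ + σ²/2) = exp(1.850) = 6.360.
The posterior is right-skewed, so the mean exceeds the mode.

posterior mode = 2.293, posterior expectation = 6.360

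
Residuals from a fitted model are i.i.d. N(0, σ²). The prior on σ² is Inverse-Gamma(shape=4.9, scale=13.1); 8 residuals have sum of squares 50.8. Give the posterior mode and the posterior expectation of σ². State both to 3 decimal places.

σ²_MAP = 3.889, E[σ²|data] = 4.873

Posterior: Inverse-Gamma(shape = 4.9+8/2 = 8.9, scale = 13.1+50.8/2 = 38.5).
Mode = β/(α+1) = 38.5/9.9 = 3.889.
Mean = β/(α−1) = 38.5/7.9 = 4.873.
The mean is pulled above the mode by the posterior's right skew.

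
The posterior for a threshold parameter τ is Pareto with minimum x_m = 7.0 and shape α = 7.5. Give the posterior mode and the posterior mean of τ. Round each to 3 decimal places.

posterior mode = 7.000, posterior mean = 8.077

The Pareto density is strictly decreasing on [x_m, ∞), so the mode is x_m = 7.000.
Mean = α·x_m/(α−1) = 7.5·7.0/6.5 = 8.077.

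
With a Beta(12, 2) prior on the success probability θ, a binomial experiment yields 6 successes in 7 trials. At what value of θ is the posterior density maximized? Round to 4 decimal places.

0.8947

Posterior: Beta(12+6, 2+1) = Beta(18, 3).
Mode = (18−1)/(18+3−2) = 17/19 = 0.8947.
Mean = 18/(18+3) = 18/21 = 0.8571.
This is the posterior mode — the MAP estimate.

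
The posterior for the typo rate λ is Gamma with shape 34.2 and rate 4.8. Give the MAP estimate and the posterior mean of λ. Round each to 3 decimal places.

λ_MAP = 6.917, E[λ|data] = 7.125

Mode = (α−1)/β = 33.2/4.8 = 6.917.
Mean = α/β = 34.2/4.8 = 7.125.
The posterior is right-skewed, so the mean exceeds the mode.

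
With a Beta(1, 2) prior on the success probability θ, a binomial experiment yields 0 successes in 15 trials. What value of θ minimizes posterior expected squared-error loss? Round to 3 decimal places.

Posterior: Beta(1+0, 2+15) = Beta(1, 17).
Since α = 1 ≤ 1 and β > 1, the Beta density is monotone decreasing on [0,1]; the mode is at 0.
Mean = 1/(1+17) = 0.056.
Squared-error loss ⇒ the optimal estimator is the posterior mean.

0.056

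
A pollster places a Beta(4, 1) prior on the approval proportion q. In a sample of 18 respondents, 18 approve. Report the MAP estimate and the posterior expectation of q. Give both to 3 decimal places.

Posterior: Beta(4+18, 1+0) = Beta(22, 1).
Since β = 1 ≤ 1 and α > 1, the Beta density is monotone increasing on [0,1]; the mode is at 1.
Mean = 22/(22+1) = 0.957.

MAP: 1.000. Posterior mean: 0.957.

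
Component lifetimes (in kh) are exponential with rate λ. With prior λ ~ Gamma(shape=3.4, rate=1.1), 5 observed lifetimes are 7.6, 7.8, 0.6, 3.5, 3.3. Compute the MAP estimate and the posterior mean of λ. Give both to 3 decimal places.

MAP: 0.310. Posterior mean: 0.351.

Σ times = 22.8. Posterior: Gamma(shape = 3.4+5 = 8.4, rate = 1.1+22.8 = 23.9).
Mode = (α−1)/β = 7.4/23.9 = 0.310.
Mean = α/β = 8.4/23.9 = 0.351.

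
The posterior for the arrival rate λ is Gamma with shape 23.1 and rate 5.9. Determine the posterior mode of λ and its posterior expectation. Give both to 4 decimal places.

Mode = (α−1)/β = 22.1/5.9 = 3.7458.
Mean = α/β = 23.1/5.9 = 3.9153.

MAP = 3.7458, posterior mean = 3.9153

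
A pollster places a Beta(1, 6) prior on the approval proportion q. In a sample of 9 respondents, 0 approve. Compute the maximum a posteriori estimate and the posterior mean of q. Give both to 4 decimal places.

q_MAP = 0.0000, E[q|data] = 0.0625

Posterior: Beta(1+0, 6+9) = Beta(1, 15).
Since α = 1 ≤ 1 and β > 1, the Beta density is monotone decreasing on [0,1]; the mode is at 0.
Mean = 1/(1+15) = 0.0625.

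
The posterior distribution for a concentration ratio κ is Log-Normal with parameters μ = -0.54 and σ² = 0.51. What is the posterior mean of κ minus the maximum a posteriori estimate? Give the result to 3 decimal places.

Mode = exp(μ − σ²) = exp(-1.05) = 0.350.
Mean = exp(μ + σ²/2) = exp(-0.285) = 0.752.
Difference = 0.752 − 0.350 = 0.402.
Right-skewed posterior ⇒ mode < mean.

0.402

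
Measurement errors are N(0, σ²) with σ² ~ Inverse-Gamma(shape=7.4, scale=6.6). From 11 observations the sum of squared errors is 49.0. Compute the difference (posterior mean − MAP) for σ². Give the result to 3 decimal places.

0.376

Posterior: Inverse-Gamma(shape = 7.4+11/2 = 12.9, scale = 6.6+49.0/2 = 31.1).
Mode = β/(α+1) = 31.1/13.9 = 2.237.
Mean = β/(α−1) = 31.1/11.9 = 2.613.
Difference = 2.613 − 2.237 = 0.376.
Mean > mode: the posterior has a right tail.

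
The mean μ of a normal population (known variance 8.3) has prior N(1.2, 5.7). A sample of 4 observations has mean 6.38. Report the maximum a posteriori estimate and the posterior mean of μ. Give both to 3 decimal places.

Posterior for μ is Normal. Precision-weighted mean: (1/5.7·1.2 + 4/8.3·6.38) / (1/5.7 + 4/8.3) = 4.998.
A Normal posterior is symmetric, so mode = mean.

maximum a posteriori estimate = 4.998, posterior mean = 4.998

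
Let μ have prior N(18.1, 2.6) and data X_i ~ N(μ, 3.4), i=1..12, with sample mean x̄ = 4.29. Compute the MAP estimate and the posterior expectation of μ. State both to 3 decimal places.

MAP = 5.647; posterior mean = 5.647

Posterior for μ is Normal. Precision-weighted mean: (1/2.6·18.1 + 12/3.4·4.29) / (1/2.6 + 12/3.4) = 5.647.
A Normal posterior is symmetric, so mode = mean.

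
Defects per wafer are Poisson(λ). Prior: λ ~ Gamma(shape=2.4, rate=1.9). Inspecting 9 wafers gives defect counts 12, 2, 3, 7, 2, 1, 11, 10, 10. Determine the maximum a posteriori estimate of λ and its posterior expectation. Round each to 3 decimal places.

λ_MAP = 5.450, E[λ|data] = 5.541

Σ counts = 58. Posterior: Gamma(shape = 2.4+58 = 60.4, rate = 1.9+9 = 10.9).
Mode = (α−1)/β = 59.4/10.9 = 5.450.
Mean = α/β = 60.4/10.9 = 5.541.
Right-skewed posterior ⇒ mode < mean.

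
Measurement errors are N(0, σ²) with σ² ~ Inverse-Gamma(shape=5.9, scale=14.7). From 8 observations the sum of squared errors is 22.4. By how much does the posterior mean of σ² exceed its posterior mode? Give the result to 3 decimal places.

Posterior: Inverse-Gamma(shape = 5.9+8/2 = 9.9, scale = 14.7+22.4/2 = 25.9).
Mode = β/(α+1) = 25.9/10.9 = 2.376.
Mean = β/(α−1) = 25.9/8.9 = 2.910.
Difference = 2.910 − 2.376 = 0.534.
Right-skewed posterior ⇒ mode < mean.

0.534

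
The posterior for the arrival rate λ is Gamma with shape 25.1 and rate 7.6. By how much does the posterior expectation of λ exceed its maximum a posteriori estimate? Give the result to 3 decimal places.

0.132

Mode = (α−1)/β = 24.1/7.6 = 3.171.
Mean = α/β = 25.1/7.6 = 3.303.
Difference = 3.303 − 3.171 = 0.132.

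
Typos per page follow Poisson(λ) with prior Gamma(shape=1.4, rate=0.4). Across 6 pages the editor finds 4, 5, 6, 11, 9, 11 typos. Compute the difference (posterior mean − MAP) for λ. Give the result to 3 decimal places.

0.156

Σ counts = 46. Posterior: Gamma(shape = 1.4+46 = 47.4, rate = 0.4+6 = 6.4).
Mode = (α−1)/β = 46.4/6.4 = 7.250.
Mean = α/β = 47.4/6.4 = 7.406.
Difference = 7.406 − 7.250 = 0.156.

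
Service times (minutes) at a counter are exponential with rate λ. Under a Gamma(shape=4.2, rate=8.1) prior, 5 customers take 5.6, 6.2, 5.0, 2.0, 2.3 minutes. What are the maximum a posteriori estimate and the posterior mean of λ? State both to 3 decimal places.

MAP: 0.281. Posterior mean: 0.315.

Σ times = 21.1. Posterior: Gamma(shape = 4.2+5 = 9.2, rate = 8.1+21.1 = 29.2).
Mode = (α−1)/β = 8.2/29.2 = 0.281.
Mean = α/β = 9.2/29.2 = 0.315.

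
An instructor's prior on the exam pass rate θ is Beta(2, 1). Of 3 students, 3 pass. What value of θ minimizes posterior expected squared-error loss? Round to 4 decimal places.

0.8333

Posterior: Beta(2+3, 1+0) = Beta(5, 1).
Since β = 1 ≤ 1 and α > 1, the Beta density is monotone increasing on [0,1]; the mode is at 1.
Mean = 5/(5+1) = 0.8333.
Squared-error loss ⇒ the optimal estimator is the posterior mean.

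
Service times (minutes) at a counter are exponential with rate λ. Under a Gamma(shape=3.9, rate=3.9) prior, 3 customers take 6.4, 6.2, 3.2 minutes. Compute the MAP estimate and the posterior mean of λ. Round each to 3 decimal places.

λ_MAP = 0.299, E[λ|data] = 0.350

Σ times = 15.8. Posterior: Gamma(shape = 3.9+3 = 6.9, rate = 3.9+15.8 = 19.7).
Mode = (α−1)/β = 5.9/19.7 = 0.299.
Mean = α/β = 6.9/19.7 = 0.350.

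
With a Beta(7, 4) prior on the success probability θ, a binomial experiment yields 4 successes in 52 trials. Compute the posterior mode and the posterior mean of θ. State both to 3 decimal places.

Posterior: Beta(7+4, 4+48) = Beta(11, 52).
Mode = (11−1)/(11+52−2) = 10/61 = 0.164.
Mean = 11/(11+52) = 11/63 = 0.175.
Mean > mode: the posterior has a right tail.

θ_MAP = 0.164, E[θ|data] = 0.175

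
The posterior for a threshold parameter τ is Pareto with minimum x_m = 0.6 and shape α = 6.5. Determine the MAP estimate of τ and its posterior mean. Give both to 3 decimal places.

MAP estimate = 0.600, posterior mean = 0.709

The Pareto density is strictly decreasing on [x_m, ∞), so the mode is x_m = 0.600.
Mean = α·x_m/(α−1) = 6.5·0.6/5.5 = 0.709.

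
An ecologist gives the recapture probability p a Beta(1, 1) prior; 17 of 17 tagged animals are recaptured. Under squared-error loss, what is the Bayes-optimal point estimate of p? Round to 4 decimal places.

Posterior: Beta(1+17, 1+0) = Beta(18, 1).
Since β = 1 ≤ 1 and α > 1, the Beta density is monotone increasing on [0,1]; the mode is at 1.
Mean = 18/(18+1) = 0.9474.
Squared-error loss ⇒ the optimal estimator is the posterior mean.

0.9474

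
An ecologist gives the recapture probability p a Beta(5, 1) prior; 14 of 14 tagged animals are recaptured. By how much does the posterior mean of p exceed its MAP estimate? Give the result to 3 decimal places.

-0.050

Posterior: Beta(5+14, 1+0) = Beta(19, 1).
Since β = 1 ≤ 1 and α > 1, the Beta density is monotone increasing on [0,1]; the mode is at 1.
Mean = 19/(19+1) = 0.950.
Difference = 0.950 − 1.000 = -0.050.
Mode > mean: the posterior has a left tail.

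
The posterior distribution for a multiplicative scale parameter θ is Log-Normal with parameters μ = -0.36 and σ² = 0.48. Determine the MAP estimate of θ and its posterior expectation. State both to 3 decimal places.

Mode = exp(μ − σ²) = exp(-0.84) = 0.432.
Mean = exp(μ + σ²/2) = exp(-0.120) = 0.887.

MAP = 0.432, posterior mean = 0.887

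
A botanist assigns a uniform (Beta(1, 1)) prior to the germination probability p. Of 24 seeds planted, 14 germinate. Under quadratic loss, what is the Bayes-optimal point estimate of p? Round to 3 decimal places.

0.577

Posterior: Beta(1+14, 1+10) = Beta(15, 11).
Mode = (15−1)/(15+11−2) = 14/24 = 0.583.
Mean = 15/(15+11) = 15/26 = 0.577.
Quadratic loss ⇒ the optimal estimator is the posterior mean.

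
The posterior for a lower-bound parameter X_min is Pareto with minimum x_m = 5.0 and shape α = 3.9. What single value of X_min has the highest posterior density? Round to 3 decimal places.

5.000

The Pareto density is strictly decreasing on [x_m, ∞), so the mode is x_m = 5.000.
Mean = α·x_m/(α−1) = 3.9·5.0/2.9 = 6.724.
This is the posterior mode — the MAP estimate.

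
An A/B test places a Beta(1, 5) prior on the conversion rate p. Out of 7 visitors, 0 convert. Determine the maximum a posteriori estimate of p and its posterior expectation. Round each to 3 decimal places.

Posterior: Beta(1+0, 5+7) = Beta(1, 12).
Since α = 1 ≤ 1 and β > 1, the Beta density is monotone decreasing on [0,1]; the mode is at 0.
Mean = 1/(1+12) = 0.077.
The posterior is right-skewed, so the mean exceeds the mode.

p_MAP = 0.000, E[p|data] = 0.077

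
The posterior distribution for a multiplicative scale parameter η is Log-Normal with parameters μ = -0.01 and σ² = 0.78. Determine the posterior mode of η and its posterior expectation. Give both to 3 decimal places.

Mode = exp(μ − σ²) = exp(-0.79) = 0.454.
Mean = exp(μ + σ²/2) = exp(0.380) = 1.462.

MAP = 0.454; posterior mean = 1.462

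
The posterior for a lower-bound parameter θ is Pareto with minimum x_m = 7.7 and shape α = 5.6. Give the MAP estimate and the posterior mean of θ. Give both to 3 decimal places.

The Pareto density is strictly decreasing on [x_m, ∞), so the mode is x_m = 7.700.
Mean = α·x_m/(α−1) = 5.6·7.7/4.6 = 9.374.

θ_MAP = 7.700, E[θ|data] = 9.374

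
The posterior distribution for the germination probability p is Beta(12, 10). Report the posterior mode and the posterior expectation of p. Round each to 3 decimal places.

p_MAP = 0.550, E[p|data] = 0.545

Mode = (12−1)/(12+10−2) = 11/20 = 0.550.
Mean = 12/(12+10) = 12/22 = 0.545.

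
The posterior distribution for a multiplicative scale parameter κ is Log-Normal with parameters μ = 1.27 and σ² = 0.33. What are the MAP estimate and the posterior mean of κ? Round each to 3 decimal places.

Mode = exp(μ − σ²) = exp(0.94) = 2.560.
Mean = exp(μ + σ²/2) = exp(1.435) = 4.200.
Right-skewed posterior ⇒ mode < mean.

MAP = 2.560, posterior mean = 4.200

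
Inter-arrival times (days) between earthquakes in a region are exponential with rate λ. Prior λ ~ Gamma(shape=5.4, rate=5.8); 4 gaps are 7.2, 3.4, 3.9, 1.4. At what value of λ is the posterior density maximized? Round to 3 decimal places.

0.387

Σ times = 15.9. Posterior: Gamma(shape = 5.4+4 = 9.4, rate = 5.8+15.9 = 21.7).
Mode = (α−1)/β = 8.4/21.7 = 0.387.
Mean = α/β = 9.4/21.7 = 0.433.
This is the posterior mode — the MAP estimate.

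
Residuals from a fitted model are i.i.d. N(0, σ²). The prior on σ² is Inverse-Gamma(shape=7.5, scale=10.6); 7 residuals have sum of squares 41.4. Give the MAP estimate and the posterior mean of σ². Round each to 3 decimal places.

MAP estimate = 2.608, posterior mean = 3.130

Posterior: Inverse-Gamma(shape = 7.5+7/2 = 11.0, scale = 10.6+41.4/2 = 31.3).
Mode = β/(α+1) = 31.3/12.0 = 2.608.
Mean = β/(α−1) = 31.3/10.0 = 3.130.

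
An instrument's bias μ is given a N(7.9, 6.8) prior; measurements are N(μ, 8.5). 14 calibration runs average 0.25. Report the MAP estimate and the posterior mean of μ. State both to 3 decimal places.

Posterior for μ is Normal. Precision-weighted mean: (1/6.8·7.9 + 14/8.5·0.25) / (1/6.8 + 14/8.5) = 0.877.
A Normal posterior is symmetric, so mode = mean.

μ_MAP = 0.877, E[μ|data] = 0.877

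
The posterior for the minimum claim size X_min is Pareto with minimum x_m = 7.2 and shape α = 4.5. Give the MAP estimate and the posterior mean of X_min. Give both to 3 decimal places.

The Pareto density is strictly decreasing on [x_m, ∞), so the mode is x_m = 7.200.
Mean = α·x_m/(α−1) = 4.5·7.2/3.5 = 9.257.
The mean is pulled above the mode by the posterior's right skew.

X_min_MAP = 7.200, E[X_min|data] = 9.257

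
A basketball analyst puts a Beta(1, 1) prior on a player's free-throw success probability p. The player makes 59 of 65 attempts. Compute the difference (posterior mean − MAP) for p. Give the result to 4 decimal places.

Posterior: Beta(1+59, 1+6) = Beta(60, 7).
Mode = (60−1)/(60+7−2) = 59/65 = 0.9077.
With a flat prior the MAP equals the MLE, 59/65.
Mean = 60/(60+7) = 60/67 = 0.8955.
Difference = 0.8955 − 0.9077 = -0.0122.
Mode > mean: the posterior has a left tail.

-0.0122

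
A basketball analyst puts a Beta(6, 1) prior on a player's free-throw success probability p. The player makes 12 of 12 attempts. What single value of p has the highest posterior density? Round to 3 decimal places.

Posterior: Beta(6+12, 1+0) = Beta(18, 1).
Since β = 1 ≤ 1 and α > 1, the Beta density is monotone increasing on [0,1]; the mode is at 1.
Mean = 18/(18+1) = 0.947.
This is the posterior mode — the MAP estimate.

1.000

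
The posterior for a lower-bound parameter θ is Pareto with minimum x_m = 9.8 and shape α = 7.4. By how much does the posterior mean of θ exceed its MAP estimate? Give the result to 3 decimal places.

1.531

The Pareto density is strictly decreasing on [x_m, ∞), so the mode is x_m = 9.800.
Mean = α·x_m/(α−1) = 7.4·9.8/6.4 = 11.331.
Difference = 11.331 − 9.800 = 1.531.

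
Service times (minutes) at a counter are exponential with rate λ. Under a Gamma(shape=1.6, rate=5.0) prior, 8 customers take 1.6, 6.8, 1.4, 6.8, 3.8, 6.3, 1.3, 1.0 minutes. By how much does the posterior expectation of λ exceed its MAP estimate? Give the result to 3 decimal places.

0.029

Σ times = 29.0. Posterior: Gamma(shape = 1.6+8 = 9.6, rate = 5.0+29.0 = 34.0).
Mode = (α−1)/β = 8.6/34.0 = 0.253.
Mean = α/β = 9.6/34.0 = 0.282.
Difference = 0.282 − 0.253 = 0.029.
Right-skewed posterior ⇒ mode < mean.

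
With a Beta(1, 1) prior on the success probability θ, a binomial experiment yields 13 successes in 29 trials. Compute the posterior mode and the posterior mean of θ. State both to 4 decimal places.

MAP = 0.4483; posterior mean = 0.4516

Posterior: Beta(1+13, 1+16) = Beta(14, 17).
Mode = (14−1)/(14+17−2) = 13/29 = 0.4483.
With a flat prior the MAP equals the MLE, 13/29.
Mean = 14/(14+17) = 14/31 = 0.4516.
Right-skewed posterior ⇒ mode < mean.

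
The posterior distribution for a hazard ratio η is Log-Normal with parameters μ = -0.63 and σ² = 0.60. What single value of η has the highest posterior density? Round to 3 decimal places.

Mode = exp(μ − σ²) = exp(-1.23) = 0.292.
Mean = exp(μ + σ²/2) = exp(-0.330) = 0.719.
This is the posterior mode — the MAP estimate.

0.292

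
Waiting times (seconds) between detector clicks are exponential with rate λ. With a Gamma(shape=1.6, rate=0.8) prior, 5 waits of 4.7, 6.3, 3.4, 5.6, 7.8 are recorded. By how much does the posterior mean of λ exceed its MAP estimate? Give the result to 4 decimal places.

0.0350

Σ times = 27.8. Posterior: Gamma(shape = 1.6+5 = 6.6, rate = 0.8+27.8 = 28.6).
Mode = (α−1)/β = 5.6/28.6 = 0.1958.
Mean = α/β = 6.6/28.6 = 0.2308.
Difference = 0.2308 − 0.1958 = 0.0350.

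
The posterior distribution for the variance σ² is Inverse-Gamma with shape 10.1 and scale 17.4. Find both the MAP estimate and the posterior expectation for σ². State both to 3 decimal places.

Mode = β/(α+1) = 17.4/11.1 = 1.568.
Mean = β/(α−1) = 17.4/9.1 = 1.912.
The mean is pulled above the mode by the posterior's right skew.

MAP = 1.568, posterior mean = 1.912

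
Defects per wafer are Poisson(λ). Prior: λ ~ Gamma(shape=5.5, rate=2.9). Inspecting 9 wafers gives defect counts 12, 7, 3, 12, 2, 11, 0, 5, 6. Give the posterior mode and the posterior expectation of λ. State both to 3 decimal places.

Σ counts = 58. Posterior: Gamma(shape = 5.5+58 = 63.5, rate = 2.9+9 = 11.9).
Mode = (α−1)/β = 62.5/11.9 = 5.252.
Mean = α/β = 63.5/11.9 = 5.336.
The mean is pulled above the mode by the posterior's right skew.

MAP = 5.252; posterior mean = 5.336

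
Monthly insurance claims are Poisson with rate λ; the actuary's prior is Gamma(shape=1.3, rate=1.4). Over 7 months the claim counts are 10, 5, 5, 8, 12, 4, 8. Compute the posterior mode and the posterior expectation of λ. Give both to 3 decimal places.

MAP: 6.226. Posterior mean: 6.345.

Σ counts = 52. Posterior: Gamma(shape = 1.3+52 = 53.3, rate = 1.4+7 = 8.4).
Mode = (α−1)/β = 52.3/8.4 = 6.226.
Mean = α/β = 53.3/8.4 = 6.345.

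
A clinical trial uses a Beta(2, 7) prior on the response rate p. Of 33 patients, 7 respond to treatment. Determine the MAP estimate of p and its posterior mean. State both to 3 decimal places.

Posterior: Beta(2+7, 7+26) = Beta(9, 33).
Mode = (9−1)/(9+33−2) = 8/40 = 0.200.
Mean = 9/(9+33) = 9/42 = 0.214.
The mean is pulled above the mode by the posterior's right skew.

MAP = 0.200; posterior mean = 0.214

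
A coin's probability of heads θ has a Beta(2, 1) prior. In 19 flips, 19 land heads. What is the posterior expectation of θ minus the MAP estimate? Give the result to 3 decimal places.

-0.045

Posterior: Beta(2+19, 1+0) = Beta(21, 1).
Since β = 1 ≤ 1 and α > 1, the Beta density is monotone increasing on [0,1]; the mode is at 1.
Mean = 21/(21+1) = 0.955.
Difference = 0.955 − 1.000 = -0.045.
The mean is pulled below the mode by the posterior's left skew.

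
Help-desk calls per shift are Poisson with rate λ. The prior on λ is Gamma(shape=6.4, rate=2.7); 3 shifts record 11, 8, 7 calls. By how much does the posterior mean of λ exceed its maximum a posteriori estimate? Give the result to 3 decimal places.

Σ counts = 26. Posterior: Gamma(shape = 6.4+26 = 32.4, rate = 2.7+3 = 5.7).
Mode = (α−1)/β = 31.4/5.7 = 5.509.
Mean = α/β = 32.4/5.7 = 5.684.
Difference = 5.684 − 5.509 = 0.175.

0.175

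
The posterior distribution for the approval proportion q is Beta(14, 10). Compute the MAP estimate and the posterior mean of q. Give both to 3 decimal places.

MAP estimate = 0.591, posterior mean = 0.583

Mode = (14−1)/(14+10−2) = 13/22 = 0.591.
Mean = 14/(14+10) = 14/24 = 0.583.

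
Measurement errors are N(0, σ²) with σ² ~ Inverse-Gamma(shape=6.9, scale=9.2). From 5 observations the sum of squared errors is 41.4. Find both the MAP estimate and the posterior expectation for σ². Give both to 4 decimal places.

Posterior: Inverse-Gamma(shape = 6.9+5/2 = 9.4, scale = 9.2+41.4/2 = 29.9).
Mode = β/(α+1) = 29.9/10.4 = 2.8750.
Mean = β/(α−1) = 29.9/8.4 = 3.5595.
Right-skewed posterior ⇒ mode < mean.

MAP = 2.8750; posterior mean = 3.5595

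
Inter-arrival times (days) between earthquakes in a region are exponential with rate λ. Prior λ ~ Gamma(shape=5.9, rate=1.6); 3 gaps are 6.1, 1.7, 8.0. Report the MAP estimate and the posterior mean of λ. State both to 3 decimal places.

MAP = 0.454; posterior mean = 0.511

Σ times = 15.8. Posterior: Gamma(shape = 5.9+3 = 8.9, rate = 1.6+15.8 = 17.4).
Mode = (α−1)/β = 7.9/17.4 = 0.454.
Mean = α/β = 8.9/17.4 = 0.511.
Mean > mode: the posterior has a right tail.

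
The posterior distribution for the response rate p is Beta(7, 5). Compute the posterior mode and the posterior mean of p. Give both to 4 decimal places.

Mode = (7−1)/(7+5−2) = 6/10 = 0.6000.
Mean = 7/(7+5) = 7/12 = 0.5833.
The posterior is left-skewed, so the mode exceeds the mean.

MAP = 0.6000; posterior mean = 0.5833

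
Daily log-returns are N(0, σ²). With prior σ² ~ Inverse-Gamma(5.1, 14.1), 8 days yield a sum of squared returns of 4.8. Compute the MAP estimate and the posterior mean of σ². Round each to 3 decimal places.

Posterior: Inverse-Gamma(shape = 5.1+8/2 = 9.1, scale = 14.1+4.8/2 = 16.5).
Mode = β/(α+1) = 16.5/10.1 = 1.634.
Mean = β/(α−1) = 16.5/8.1 = 2.037.
The mean is pulled above the mode by the posterior's right skew.

σ²_MAP = 1.634, E[σ²|data] = 2.037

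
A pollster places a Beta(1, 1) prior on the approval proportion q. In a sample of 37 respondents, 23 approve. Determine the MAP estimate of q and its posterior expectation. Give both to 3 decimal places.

Posterior: Beta(1+23, 1+14) = Beta(24, 15).
Mode = (24−1)/(24+15−2) = 23/37 = 0.622.
With a flat prior the MAP equals the MLE, 23/37.
Mean = 24/(24+15) = 24/39 = 0.615.
Mode > mean: the posterior has a left tail.

MAP = 0.622, posterior mean = 0.615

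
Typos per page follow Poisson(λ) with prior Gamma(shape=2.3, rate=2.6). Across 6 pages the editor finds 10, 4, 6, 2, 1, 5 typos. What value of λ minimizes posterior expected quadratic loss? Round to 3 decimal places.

3.523

Σ counts = 28. Posterior: Gamma(shape = 2.3+28 = 30.3, rate = 2.6+6 = 8.6).
Mode = (α−1)/β = 29.3/8.6 = 3.407.
Mean = α/β = 30.3/8.6 = 3.523.
Quadratic loss ⇒ the optimal estimator is the posterior mean.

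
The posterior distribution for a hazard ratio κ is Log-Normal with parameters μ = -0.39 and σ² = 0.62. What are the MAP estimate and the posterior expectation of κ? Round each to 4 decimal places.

Mode = exp(μ − σ²) = exp(-1.01) = 0.3642.
Mean = exp(μ + σ²/2) = exp(-0.080) = 0.9231.

MAP: 0.3642. Posterior mean: 0.9231.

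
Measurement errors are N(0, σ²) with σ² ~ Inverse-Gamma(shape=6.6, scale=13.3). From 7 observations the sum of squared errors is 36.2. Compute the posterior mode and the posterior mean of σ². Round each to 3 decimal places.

σ²_MAP = 2.829, E[σ²|data] = 3.451

Posterior: Inverse-Gamma(shape = 6.6+7/2 = 10.1, scale = 13.3+36.2/2 = 31.4).
Mode = β/(α+1) = 31.4/11.1 = 2.829.
Mean = β/(α−1) = 31.4/9.1 = 3.451.
The mean is pulled above the mode by the posterior's right skew.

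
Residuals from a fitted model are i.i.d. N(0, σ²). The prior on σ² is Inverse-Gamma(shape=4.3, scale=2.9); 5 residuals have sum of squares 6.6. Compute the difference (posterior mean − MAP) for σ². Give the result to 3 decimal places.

Posterior: Inverse-Gamma(shape = 4.3+5/2 = 6.8, scale = 2.9+6.6/2 = 6.2).
Mode = β/(α+1) = 6.2/7.8 = 0.795.
Mean = β/(α−1) = 6.2/5.8 = 1.069.
Difference = 1.069 − 0.795 = 0.274.

0.274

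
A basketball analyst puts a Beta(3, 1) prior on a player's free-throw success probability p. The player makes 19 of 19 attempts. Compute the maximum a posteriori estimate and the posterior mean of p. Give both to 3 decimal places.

p_MAP = 1.000, E[p|data] = 0.957

Posterior: Beta(3+19, 1+0) = Beta(22, 1).
Since β = 1 ≤ 1 and α > 1, the Beta density is monotone increasing on [0,1]; the mode is at 1.
Mean = 22/(22+1) = 0.957.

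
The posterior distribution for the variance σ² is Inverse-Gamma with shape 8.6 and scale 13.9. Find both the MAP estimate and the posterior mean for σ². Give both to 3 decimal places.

Mode = β/(α+1) = 13.9/9.6 = 1.448.
Mean = β/(α−1) = 13.9/7.6 = 1.829.
Mean > mode: the posterior has a right tail.

σ²_MAP = 1.448, E[σ²|data] = 1.829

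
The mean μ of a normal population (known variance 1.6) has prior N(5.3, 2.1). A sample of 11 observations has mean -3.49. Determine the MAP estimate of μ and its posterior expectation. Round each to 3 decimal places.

μ_MAP = -2.921, E[μ|data] = -2.921

Posterior for μ is Normal. Precision-weighted mean: (1/2.1·5.3 + 11/1.6·-3.49) / (1/2.1 + 11/1.6) = -2.921.
A Normal posterior is symmetric, so mode = mean.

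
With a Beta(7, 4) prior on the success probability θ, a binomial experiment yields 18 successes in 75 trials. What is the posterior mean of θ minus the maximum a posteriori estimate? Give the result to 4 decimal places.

0.0050

Posterior: Beta(7+18, 4+57) = Beta(25, 61).
Mode = (25−1)/(25+61−2) = 24/84 = 0.2857.
Mean = 25/(25+61) = 25/86 = 0.2907.
Difference = 0.2907 − 0.2857 = 0.0050.
Right-skewed posterior ⇒ mode < mean.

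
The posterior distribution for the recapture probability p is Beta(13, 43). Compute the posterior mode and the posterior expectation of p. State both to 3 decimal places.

MAP = 0.222; posterior mean = 0.232

Mode = (13−1)/(13+43−2) = 12/54 = 0.222.
Mean = 13/(13+43) = 13/56 = 0.232.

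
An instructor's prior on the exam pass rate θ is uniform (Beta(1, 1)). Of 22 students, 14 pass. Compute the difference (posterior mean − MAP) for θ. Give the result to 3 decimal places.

Posterior: Beta(1+14, 1+8) = Beta(15, 9).
Mode = (15−1)/(15+9−2) = 14/22 = 0.636.
With a flat prior the MAP equals the MLE, 14/22.
Mean = 15/(15+9) = 15/24 = 0.625.
Difference = 0.625 − 0.636 = -0.011.

-0.011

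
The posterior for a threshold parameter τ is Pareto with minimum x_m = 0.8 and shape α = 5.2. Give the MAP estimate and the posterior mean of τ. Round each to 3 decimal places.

The Pareto density is strictly decreasing on [x_m, ∞), so the mode is x_m = 0.800.
Mean = α·x_m/(α−1) = 5.2·0.8/4.2 = 0.990.

MAP = 0.800, posterior mean = 0.990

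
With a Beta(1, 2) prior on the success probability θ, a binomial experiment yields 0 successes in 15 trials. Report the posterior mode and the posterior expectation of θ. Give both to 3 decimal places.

Posterior: Beta(1+0, 2+15) = Beta(1, 17).
Since α = 1 ≤ 1 and β > 1, the Beta density is monotone decreasing on [0,1]; the mode is at 0.
Mean = 1/(1+17) = 0.056.
The mean is pulled above the mode by the posterior's right skew.

MAP = 0.000, posterior mean = 0.056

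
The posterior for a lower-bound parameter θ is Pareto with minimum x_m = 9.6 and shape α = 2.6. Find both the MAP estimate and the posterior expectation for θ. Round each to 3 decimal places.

The Pareto density is strictly decreasing on [x_m, ∞), so the mode is x_m = 9.600.
Mean = α·x_m/(α−1) = 2.6·9.6/1.6 = 15.600.
The mean is pulled above the mode by the posterior's right skew.

MAP: 9.600. Posterior mean: 15.600.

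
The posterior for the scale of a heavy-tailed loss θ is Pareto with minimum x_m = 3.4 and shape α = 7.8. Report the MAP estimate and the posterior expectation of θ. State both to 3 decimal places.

The Pareto density is strictly decreasing on [x_m, ∞), so the mode is x_m = 3.400.
Mean = α·x_m/(α−1) = 7.8·3.4/6.8 = 3.900.

MAP = 3.400; posterior mean = 3.900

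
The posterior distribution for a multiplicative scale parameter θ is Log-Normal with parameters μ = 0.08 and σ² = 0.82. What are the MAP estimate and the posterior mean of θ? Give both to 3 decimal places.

Mode = exp(μ − σ²) = exp(-0.74) = 0.477.
Mean = exp(μ + σ²/2) = exp(0.490) = 1.632.

MAP estimate = 0.477, posterior mean = 1.632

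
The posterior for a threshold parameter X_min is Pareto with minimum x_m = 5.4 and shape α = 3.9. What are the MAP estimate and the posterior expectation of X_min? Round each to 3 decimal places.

The Pareto density is strictly decreasing on [x_m, ∞), so the mode is x_m = 5.400.
Mean = α·x_m/(α−1) = 3.9·5.4/2.9 = 7.262.

MAP = 5.400, posterior mean = 7.262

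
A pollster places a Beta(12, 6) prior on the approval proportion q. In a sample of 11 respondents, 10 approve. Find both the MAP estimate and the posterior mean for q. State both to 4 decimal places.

MAP = 0.7778, posterior mean = 0.7586

Posterior: Beta(12+10, 6+1) = Beta(22, 7).
Mode = (22−1)/(22+7−2) = 21/27 = 0.7778.
Mean = 22/(22+7) = 22/29 = 0.7586.
The mean is pulled below the mode by the posterior's left skew.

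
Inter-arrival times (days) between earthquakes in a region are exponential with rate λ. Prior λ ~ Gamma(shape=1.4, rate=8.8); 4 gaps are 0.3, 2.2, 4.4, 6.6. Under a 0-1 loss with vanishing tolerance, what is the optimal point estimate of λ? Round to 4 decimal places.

Σ times = 13.5. Posterior: Gamma(shape = 1.4+4 = 5.4, rate = 8.8+13.5 = 22.3).
Mode = (α−1)/β = 4.4/22.3 = 0.1973.
Mean = α/β = 5.4/22.3 = 0.2422.
This is the posterior mode — the MAP estimate.

0.1973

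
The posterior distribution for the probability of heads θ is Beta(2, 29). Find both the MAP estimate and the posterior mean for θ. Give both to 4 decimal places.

Mode = (2−1)/(2+29−2) = 1/29 = 0.0345.
Mean = 2/(2+29) = 2/31 = 0.0645.
The mean is pulled above the mode by the posterior's right skew.

θ_MAP = 0.0345, E[θ|data] = 0.0645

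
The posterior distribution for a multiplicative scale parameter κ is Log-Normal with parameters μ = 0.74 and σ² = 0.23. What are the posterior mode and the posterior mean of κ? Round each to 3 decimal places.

Mode = exp(μ − σ²) = exp(0.51) = 1.665.
Mean = exp(μ + σ²/2) = exp(0.855) = 2.351.

κ_MAP = 1.665, E[κ|data] = 2.351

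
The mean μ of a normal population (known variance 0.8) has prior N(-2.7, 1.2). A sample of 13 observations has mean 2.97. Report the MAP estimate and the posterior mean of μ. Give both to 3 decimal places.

Posterior for μ is Normal. Precision-weighted mean: (1/1.2·-2.7 + 13/0.8·2.97) / (1/1.2 + 13/0.8) = 2.693.
A Normal posterior is symmetric, so mode = mean.

MAP: 2.693. Posterior mean: 2.693.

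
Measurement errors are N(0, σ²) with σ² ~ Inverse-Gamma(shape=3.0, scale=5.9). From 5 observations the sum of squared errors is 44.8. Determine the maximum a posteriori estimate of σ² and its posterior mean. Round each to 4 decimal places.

Posterior: Inverse-Gamma(shape = 3.0+5/2 = 5.5, scale = 5.9+44.8/2 = 28.3).
Mode = β/(α+1) = 28.3/6.5 = 4.3538.
Mean = β/(α−1) = 28.3/4.5 = 6.2889.
Mean > mode: the posterior has a right tail.

maximum a posteriori estimate = 4.3538, posterior mean = 6.2889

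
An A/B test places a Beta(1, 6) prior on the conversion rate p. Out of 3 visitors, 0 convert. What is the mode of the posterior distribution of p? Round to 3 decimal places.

0.000

Posterior: Beta(1+0, 6+3) = Beta(1, 9).
Since α = 1 ≤ 1 and β > 1, the Beta density is monotone decreasing on [0,1]; the mode is at 0.
Mean = 1/(1+9) = 0.100.
This is the posterior mode — the MAP estimate.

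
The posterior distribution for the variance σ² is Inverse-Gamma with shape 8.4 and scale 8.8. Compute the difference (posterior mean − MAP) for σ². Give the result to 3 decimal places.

Mode = β/(α+1) = 8.8/9.4 = 0.936.
Mean = β/(α−1) = 8.8/7.4 = 1.189.
Difference = 1.189 − 0.936 = 0.253.

0.253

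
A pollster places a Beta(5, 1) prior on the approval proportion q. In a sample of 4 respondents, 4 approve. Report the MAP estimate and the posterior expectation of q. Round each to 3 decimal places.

Posterior: Beta(5+4, 1+0) = Beta(9, 1).
Since β = 1 ≤ 1 and α > 1, the Beta density is monotone increasing on [0,1]; the mode is at 1.
Mean = 9/(9+1) = 0.900.
The mean is pulled below the mode by the posterior's left skew.

MAP estimate = 1.000, posterior expectation = 0.900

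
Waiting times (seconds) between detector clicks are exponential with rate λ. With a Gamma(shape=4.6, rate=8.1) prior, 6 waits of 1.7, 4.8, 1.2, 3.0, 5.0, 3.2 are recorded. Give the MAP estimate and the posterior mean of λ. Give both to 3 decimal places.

MAP = 0.356; posterior mean = 0.393

Σ times = 18.9. Posterior: Gamma(shape = 4.6+6 = 10.6, rate = 8.1+18.9 = 27.0).
Mode = (α−1)/β = 9.6/27.0 = 0.356.
Mean = α/β = 10.6/27.0 = 0.393.
Right-skewed posterior ⇒ mode < mean.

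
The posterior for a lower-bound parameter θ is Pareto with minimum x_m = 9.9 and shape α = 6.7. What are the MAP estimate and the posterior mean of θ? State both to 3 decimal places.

The Pareto density is strictly decreasing on [x_m, ∞), so the mode is x_m = 9.900.
Mean = α·x_m/(α−1) = 6.7·9.9/5.7 = 11.637.

MAP = 9.900; posterior mean = 11.637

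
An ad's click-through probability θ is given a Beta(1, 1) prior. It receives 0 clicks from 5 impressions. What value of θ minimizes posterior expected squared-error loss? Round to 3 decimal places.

0.143

Posterior: Beta(1+0, 1+5) = Beta(1, 6).
Since α = 1 ≤ 1 and β > 1, the Beta density is monotone decreasing on [0,1]; the mode is at 0.
Mean = 1/(1+6) = 0.143.
Squared-error loss ⇒ the optimal estimator is the posterior mean.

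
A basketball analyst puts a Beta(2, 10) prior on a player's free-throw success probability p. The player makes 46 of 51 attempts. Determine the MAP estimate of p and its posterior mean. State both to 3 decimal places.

Posterior: Beta(2+46, 10+5) = Beta(48, 15).
Mode = (48−1)/(48+15−2) = 47/61 = 0.770.
Mean = 48/(48+15) = 48/63 = 0.762.
The mean is pulled below the mode by the posterior's left skew.

p_MAP = 0.770, E[p|data] = 0.762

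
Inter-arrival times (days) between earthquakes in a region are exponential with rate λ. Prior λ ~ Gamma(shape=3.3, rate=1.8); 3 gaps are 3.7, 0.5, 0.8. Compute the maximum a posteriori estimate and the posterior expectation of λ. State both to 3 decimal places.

MAP: 0.779. Posterior mean: 0.926.

Σ times = 5.0. Posterior: Gamma(shape = 3.3+3 = 6.3, rate = 1.8+5.0 = 6.8).
Mode = (α−1)/β = 5.3/6.8 = 0.779.
Mean = α/β = 6.3/6.8 = 0.926.
Mean > mode: the posterior has a right tail.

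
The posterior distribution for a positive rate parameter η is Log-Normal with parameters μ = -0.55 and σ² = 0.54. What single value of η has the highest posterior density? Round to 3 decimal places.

0.336

Mode = exp(μ − σ²) = exp(-1.09) = 0.336.
Mean = exp(μ + σ²/2) = exp(-0.280) = 0.756.
This is the posterior mode — the MAP estimate.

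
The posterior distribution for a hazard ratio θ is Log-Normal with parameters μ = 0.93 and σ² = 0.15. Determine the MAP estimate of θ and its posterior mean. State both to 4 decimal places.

Mode = exp(μ − σ²) = exp(0.78) = 2.1815.
Mean = exp(μ + σ²/2) = exp(1.005) = 2.7319.
Right-skewed posterior ⇒ mode < mean.

MAP = 2.1815, posterior mean = 2.7319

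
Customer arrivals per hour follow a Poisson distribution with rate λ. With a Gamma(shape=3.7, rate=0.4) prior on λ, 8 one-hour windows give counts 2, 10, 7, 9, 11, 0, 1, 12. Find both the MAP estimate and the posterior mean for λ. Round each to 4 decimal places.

Σ counts = 52. Posterior: Gamma(shape = 3.7+52 = 55.7, rate = 0.4+8 = 8.4).
Mode = (α−1)/β = 54.7/8.4 = 6.5119.
Mean = α/β = 55.7/8.4 = 6.6310.

MAP: 6.5119. Posterior mean: 6.6310.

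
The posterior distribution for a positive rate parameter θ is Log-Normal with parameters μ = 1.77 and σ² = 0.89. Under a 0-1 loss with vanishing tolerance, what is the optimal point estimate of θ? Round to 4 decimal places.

2.4109

Mode = exp(μ − σ²) = exp(0.88) = 2.4109.
Mean = exp(μ + σ²/2) = exp(2.215) = 9.1614.
This is the posterior mode — the MAP estimate.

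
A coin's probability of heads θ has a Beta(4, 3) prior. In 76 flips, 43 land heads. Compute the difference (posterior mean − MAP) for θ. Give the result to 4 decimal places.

Posterior: Beta(4+43, 3+33) = Beta(47, 36).
Mode = (47−1)/(47+36−2) = 46/81 = 0.5679.
Mean = 47/(47+36) = 47/83 = 0.5663.
Difference = 0.5663 − 0.5679 = -0.0016.

-0.0016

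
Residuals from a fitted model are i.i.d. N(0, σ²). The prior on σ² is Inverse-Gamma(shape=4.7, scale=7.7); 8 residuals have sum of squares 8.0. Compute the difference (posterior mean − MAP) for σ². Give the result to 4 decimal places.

Posterior: Inverse-Gamma(shape = 4.7+8/2 = 8.7, scale = 7.7+8.0/2 = 11.7).
Mode = β/(α+1) = 11.7/9.7 = 1.2062.
Mean = β/(α−1) = 11.7/7.7 = 1.5195.
Difference = 1.5195 − 1.2062 = 0.3133.

0.3133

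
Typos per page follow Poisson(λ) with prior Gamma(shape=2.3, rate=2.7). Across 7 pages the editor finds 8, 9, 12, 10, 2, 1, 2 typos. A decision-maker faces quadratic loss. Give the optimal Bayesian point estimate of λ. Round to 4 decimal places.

Σ counts = 44. Posterior: Gamma(shape = 2.3+44 = 46.3, rate = 2.7+7 = 9.7).
Mode = (α−1)/β = 45.3/9.7 = 4.6701.
Mean = α/β = 46.3/9.7 = 4.7732.
Quadratic loss ⇒ the optimal estimator is the posterior mean.

4.7732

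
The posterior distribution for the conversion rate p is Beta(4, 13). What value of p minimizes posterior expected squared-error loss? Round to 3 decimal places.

Mode = (4−1)/(4+13−2) = 3/15 = 0.200.
Mean = 4/(4+13) = 4/17 = 0.235.
Squared-error loss ⇒ the optimal estimator is the posterior mean.

0.235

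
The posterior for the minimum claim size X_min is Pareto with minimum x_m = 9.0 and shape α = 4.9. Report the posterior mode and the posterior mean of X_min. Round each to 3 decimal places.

posterior mode = 9.000, posterior mean = 11.308

The Pareto density is strictly decreasing on [x_m, ∞), so the mode is x_m = 9.000.
Mean = α·x_m/(α−1) = 4.9·9.0/3.9 = 11.308.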